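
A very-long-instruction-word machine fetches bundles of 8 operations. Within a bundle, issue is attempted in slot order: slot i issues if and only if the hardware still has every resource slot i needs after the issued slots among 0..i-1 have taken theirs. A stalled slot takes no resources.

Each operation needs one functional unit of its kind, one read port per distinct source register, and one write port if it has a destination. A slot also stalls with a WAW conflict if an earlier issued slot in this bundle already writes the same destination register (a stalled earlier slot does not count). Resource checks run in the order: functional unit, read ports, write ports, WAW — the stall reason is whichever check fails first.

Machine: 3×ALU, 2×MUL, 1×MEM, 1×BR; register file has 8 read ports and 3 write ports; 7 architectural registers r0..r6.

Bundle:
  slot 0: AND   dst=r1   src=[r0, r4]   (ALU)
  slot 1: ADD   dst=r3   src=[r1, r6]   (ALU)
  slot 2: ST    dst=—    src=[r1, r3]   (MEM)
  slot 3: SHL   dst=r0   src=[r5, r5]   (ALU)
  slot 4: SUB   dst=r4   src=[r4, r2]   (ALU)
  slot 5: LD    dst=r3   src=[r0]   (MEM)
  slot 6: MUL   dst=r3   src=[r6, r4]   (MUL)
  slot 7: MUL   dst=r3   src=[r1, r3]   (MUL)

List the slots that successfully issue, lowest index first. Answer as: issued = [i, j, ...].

(0) want 1×ALU +2rd +1wr — yes → AL2|MU2|ME1|BR1|rd6|wr2
(1) want 1×ALU +2rd +1wr — yes → AL1|MU2|ME1|BR1|rd4|wr1
(2) want 1×MEM +2rd +0wr — yes → AL1|MU2|ME0|BR1|rd2|wr1
(3) want 1×ALU +1rd +1wr — yes → AL0|MU2|ME0|BR1|rd1|wr0
(4) want 1×ALU +2rd +1wr — FU → AL0|MU2|ME0|BR1|rd1|wr0
(5) want 1×MEM +1rd +1wr — FU → AL0|MU2|ME0|BR1|rd1|wr0
(6) want 1×MUL +2rd +1wr — RD_PORT → AL0|MU2|ME0|BR1|rd1|wr0
(7) want 1×MUL +2rd +1wr — RD_PORT → AL0|MU2|ME0|BR1|rd1|wr0

issued = [0, 1, 2, 3]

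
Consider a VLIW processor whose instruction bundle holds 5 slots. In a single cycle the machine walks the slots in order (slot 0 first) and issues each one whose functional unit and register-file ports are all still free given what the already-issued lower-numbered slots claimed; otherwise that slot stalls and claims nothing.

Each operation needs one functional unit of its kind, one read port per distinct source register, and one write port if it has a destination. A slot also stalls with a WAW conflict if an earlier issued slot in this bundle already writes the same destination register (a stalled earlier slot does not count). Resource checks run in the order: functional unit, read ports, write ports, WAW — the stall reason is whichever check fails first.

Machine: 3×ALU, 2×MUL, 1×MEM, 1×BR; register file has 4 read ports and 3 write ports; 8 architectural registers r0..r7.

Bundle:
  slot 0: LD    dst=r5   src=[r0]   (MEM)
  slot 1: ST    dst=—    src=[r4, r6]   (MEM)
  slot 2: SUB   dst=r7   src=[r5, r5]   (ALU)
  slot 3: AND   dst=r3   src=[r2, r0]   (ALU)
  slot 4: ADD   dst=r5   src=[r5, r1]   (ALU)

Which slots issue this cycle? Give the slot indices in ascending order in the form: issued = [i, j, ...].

issued = [0, 2, 3]

#0 MEM src=r0 dispatched  <A:3 Mu:2 Ld:0 B:1 rd:3 wr:2>
#1 MEM src=r4,r6 held:FU  <A:3 Mu:2 Ld:0 B:1 rd:3 wr:2>
#2 ALU src=r5,r5 dispatched  <A:2 Mu:2 Ld:0 B:1 rd:2 wr:1>
#3 ALU src=r2,r0 dispatched  <A:1 Mu:2 Ld:0 B:1 rd:0 wr:0>
#4 ALU src=r5,r1 held:RD_PORT  <A:1 Mu:2 Ld:0 B:1 rd:0 wr:0>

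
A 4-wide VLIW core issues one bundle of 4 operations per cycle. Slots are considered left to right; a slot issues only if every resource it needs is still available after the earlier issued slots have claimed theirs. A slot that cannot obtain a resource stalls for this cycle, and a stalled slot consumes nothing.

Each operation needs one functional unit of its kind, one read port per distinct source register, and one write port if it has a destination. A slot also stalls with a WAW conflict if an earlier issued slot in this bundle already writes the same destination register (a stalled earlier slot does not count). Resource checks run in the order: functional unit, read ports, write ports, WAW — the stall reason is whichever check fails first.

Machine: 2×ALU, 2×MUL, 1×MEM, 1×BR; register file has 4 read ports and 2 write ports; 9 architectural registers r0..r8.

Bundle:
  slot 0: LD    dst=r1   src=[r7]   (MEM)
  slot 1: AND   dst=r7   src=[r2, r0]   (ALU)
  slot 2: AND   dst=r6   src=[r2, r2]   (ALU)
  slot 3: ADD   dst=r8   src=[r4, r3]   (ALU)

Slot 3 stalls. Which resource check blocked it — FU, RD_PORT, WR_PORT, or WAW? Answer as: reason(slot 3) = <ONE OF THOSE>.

reason(slot 3) = RD_PORT

[0] MEM needs rd=1 wr=1: ok; after: ALU=2 MUL=2 MEM=0 BR=1, R=3, W=1
[1] ALU needs rd=2 wr=1: ok; after: ALU=1 MUL=2 MEM=0 BR=1, R=1, W=0
[2] ALU needs rd=1 wr=1: WR_PORT; after: ALU=1 MUL=2 MEM=0 BR=1, R=1, W=0
[3] ALU needs rd=2 wr=1: RD_PORT; after: ALU=1 MUL=2 MEM=0 BR=1, R=1, W=0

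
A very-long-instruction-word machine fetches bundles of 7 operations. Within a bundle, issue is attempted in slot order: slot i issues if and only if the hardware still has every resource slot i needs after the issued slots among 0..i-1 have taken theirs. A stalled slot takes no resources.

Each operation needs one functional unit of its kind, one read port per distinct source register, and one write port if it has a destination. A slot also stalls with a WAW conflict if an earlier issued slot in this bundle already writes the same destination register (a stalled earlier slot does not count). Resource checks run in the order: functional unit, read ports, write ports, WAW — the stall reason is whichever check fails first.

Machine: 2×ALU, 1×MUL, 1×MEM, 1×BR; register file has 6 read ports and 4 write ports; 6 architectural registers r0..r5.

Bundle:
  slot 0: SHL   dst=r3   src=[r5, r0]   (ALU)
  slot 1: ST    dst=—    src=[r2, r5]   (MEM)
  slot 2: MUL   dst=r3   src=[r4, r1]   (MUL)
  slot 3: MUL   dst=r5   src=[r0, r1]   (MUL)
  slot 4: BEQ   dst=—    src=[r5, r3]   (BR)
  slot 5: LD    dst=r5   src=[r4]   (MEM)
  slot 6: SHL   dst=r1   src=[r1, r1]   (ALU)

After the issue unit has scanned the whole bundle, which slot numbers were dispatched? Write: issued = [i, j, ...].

issued = [0, 1, 3]

[0] ALU needs rd=2 wr=1: ok; after: ALU=1 MUL=1 MEM=1 BR=1, R=4, W=3
[1] MEM needs rd=2 wr=0: ok; after: ALU=1 MUL=1 MEM=0 BR=1, R=2, W=3
[2] MUL needs rd=2 wr=1: WAW; after: ALU=1 MUL=1 MEM=0 BR=1, R=2, W=3
[3] MUL needs rd=2 wr=1: ok; after: ALU=1 MUL=0 MEM=0 BR=1, R=0, W=2
[4] BR needs rd=2 wr=0: RD_PORT; after: ALU=1 MUL=0 MEM=0 BR=1, R=0, W=2
[5] MEM needs rd=1 wr=1: FU; after: ALU=1 MUL=0 MEM=0 BR=1, R=0, W=2
[6] ALU needs rd=1 wr=1: RD_PORT; after: ALU=1 MUL=0 MEM=0 BR=1, R=0, W=2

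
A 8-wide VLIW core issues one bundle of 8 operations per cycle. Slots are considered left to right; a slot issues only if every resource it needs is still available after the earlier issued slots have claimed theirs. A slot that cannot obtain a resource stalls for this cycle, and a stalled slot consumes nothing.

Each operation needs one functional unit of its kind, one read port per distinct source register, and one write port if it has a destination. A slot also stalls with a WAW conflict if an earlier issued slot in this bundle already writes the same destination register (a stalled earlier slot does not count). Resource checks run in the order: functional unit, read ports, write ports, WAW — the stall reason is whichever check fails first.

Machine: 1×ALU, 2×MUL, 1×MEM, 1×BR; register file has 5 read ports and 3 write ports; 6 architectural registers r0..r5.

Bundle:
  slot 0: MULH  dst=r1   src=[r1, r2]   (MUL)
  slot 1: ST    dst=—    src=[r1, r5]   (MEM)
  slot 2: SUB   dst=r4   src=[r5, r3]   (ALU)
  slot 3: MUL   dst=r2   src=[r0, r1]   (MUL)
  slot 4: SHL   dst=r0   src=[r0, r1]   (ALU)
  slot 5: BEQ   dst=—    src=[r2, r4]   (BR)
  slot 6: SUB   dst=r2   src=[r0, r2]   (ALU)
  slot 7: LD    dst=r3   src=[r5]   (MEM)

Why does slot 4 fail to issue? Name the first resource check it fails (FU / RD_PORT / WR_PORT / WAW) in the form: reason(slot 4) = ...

reason(slot 4) = RD_PORT

slot 0 (MUL): ISSUE — free A1,Mu1,Ld1,B1 rp3 wp2
slot 1 (MEM): ISSUE — free A1,Mu1,Ld0,B1 rp1 wp2
slot 2 (ALU): stall RD_PORT — free A1,Mu1,Ld0,B1 rp1 wp2
slot 3 (MUL): stall RD_PORT — free A1,Mu1,Ld0,B1 rp1 wp2
slot 4 (ALU): stall RD_PORT — free A1,Mu1,Ld0,B1 rp1 wp2
slot 5 (BR): stall RD_PORT — free A1,Mu1,Ld0,B1 rp1 wp2
slot 6 (ALU): stall RD_PORT — free A1,Mu1,Ld0,B1 rp1 wp2
slot 7 (MEM): stall FU — free A1,Mu1,Ld0,B1 rp1 wp2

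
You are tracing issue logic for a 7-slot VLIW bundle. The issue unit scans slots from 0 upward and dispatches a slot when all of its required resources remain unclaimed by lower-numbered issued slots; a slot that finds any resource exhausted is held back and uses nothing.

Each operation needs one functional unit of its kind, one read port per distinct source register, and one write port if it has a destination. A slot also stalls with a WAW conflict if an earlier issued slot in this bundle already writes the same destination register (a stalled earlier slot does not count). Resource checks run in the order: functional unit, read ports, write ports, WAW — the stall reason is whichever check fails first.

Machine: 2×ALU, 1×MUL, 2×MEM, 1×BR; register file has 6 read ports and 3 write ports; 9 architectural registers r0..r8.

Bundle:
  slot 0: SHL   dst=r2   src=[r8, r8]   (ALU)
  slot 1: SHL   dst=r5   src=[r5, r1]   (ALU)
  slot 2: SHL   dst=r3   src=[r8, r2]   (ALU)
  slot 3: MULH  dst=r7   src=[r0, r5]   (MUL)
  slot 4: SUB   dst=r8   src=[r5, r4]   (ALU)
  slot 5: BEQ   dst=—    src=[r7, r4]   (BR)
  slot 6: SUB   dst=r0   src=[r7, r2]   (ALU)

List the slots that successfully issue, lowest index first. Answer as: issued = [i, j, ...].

issued = [0, 1, 3]

(0) want 1×ALU +1rd +1wr — yes → AL1|MU1|ME2|BR1|rd5|wr2
(1) want 1×ALU +2rd +1wr — yes → AL0|MU1|ME2|BR1|rd3|wr1
(2) want 1×ALU +2rd +1wr — FU → AL0|MU1|ME2|BR1|rd3|wr1
(3) want 1×MUL +2rd +1wr — yes → AL0|MU0|ME2|BR1|rd1|wr0
(4) want 1×ALU +2rd +1wr — FU → AL0|MU0|ME2|BR1|rd1|wr0
(5) want 1×BR +2rd +0wr — RD_PORT → AL0|MU0|ME2|BR1|rd1|wr0
(6) want 1×ALU +2rd +1wr — FU → AL0|MU0|ME2|BR1|rd1|wr0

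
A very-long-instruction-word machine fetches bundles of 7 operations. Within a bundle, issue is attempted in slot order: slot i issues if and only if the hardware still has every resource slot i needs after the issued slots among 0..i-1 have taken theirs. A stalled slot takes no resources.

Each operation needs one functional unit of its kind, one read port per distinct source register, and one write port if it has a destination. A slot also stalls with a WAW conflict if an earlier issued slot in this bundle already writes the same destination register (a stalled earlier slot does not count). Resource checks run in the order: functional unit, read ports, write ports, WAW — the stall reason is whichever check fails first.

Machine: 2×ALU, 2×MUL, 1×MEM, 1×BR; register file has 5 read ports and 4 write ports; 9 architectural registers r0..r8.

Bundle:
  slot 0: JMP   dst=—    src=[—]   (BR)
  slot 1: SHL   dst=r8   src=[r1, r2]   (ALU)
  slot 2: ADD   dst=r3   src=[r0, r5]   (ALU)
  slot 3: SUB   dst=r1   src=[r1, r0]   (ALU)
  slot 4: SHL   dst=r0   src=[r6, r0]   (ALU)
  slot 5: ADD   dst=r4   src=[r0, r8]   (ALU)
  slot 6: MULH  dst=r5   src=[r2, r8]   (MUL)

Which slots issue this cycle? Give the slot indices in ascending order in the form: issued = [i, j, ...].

[0] BR needs rd=0 wr=0: ok; after: ALU=2 MUL=2 MEM=1 BR=0, R=5, W=4
[1] ALU needs rd=2 wr=1: ok; after: ALU=1 MUL=2 MEM=1 BR=0, R=3, W=3
[2] ALU needs rd=2 wr=1: ok; after: ALU=0 MUL=2 MEM=1 BR=0, R=1, W=2
[3] ALU needs rd=2 wr=1: FU; after: ALU=0 MUL=2 MEM=1 BR=0, R=1, W=2
[4] ALU needs rd=2 wr=1: FU; after: ALU=0 MUL=2 MEM=1 BR=0, R=1, W=2
[5] ALU needs rd=2 wr=1: FU; after: ALU=0 MUL=2 MEM=1 BR=0, R=1, W=2
[6] MUL needs rd=2 wr=1: RD_PORT; after: ALU=0 MUL=2 MEM=1 BR=0, R=1, W=2

issued = [0, 1, 2]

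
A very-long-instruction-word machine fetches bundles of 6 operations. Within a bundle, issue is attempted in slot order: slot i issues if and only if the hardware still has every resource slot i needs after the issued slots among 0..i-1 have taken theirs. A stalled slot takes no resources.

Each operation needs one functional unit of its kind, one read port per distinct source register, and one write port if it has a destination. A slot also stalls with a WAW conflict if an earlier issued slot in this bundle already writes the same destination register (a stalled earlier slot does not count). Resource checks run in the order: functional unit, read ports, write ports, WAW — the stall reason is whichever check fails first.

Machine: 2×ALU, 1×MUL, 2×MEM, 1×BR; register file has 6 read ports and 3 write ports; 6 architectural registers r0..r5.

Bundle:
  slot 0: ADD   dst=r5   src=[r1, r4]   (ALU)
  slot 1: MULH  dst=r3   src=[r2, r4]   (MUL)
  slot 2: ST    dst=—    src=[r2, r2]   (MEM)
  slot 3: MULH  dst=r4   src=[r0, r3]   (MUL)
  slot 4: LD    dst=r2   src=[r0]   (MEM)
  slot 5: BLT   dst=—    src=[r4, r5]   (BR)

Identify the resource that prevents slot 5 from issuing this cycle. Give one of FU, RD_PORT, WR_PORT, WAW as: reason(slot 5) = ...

[0] ALU needs rd=2 wr=1: ok; after: ALU=1 MUL=1 MEM=2 BR=1, R=4, W=2
[1] MUL needs rd=2 wr=1: ok; after: ALU=1 MUL=0 MEM=2 BR=1, R=2, W=1
[2] MEM needs rd=1 wr=0: ok; after: ALU=1 MUL=0 MEM=1 BR=1, R=1, W=1
[3] MUL needs rd=2 wr=1: FU; after: ALU=1 MUL=0 MEM=1 BR=1, R=1, W=1
[4] MEM needs rd=1 wr=1: ok; after: ALU=1 MUL=0 MEM=0 BR=1, R=0, W=0
[5] BR needs rd=2 wr=0: RD_PORT; after: ALU=1 MUL=0 MEM=0 BR=1, R=0, W=0

reason(slot 5) = RD_PORT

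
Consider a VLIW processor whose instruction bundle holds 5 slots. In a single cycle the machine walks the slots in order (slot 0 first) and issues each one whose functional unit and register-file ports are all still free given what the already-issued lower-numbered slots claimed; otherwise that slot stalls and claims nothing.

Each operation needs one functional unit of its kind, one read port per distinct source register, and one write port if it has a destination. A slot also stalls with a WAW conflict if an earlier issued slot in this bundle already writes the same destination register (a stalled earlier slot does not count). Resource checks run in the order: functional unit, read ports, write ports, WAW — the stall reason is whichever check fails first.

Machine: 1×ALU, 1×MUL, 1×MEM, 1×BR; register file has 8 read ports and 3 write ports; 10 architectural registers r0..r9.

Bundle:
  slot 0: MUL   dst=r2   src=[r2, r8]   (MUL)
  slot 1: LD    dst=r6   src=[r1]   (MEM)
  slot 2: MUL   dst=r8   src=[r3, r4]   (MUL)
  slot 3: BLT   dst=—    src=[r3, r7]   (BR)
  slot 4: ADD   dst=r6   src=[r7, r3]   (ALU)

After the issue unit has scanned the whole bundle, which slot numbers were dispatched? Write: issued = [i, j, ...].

  0. MUL→r2 ⇒ go  {1A/0Mu/1Ld/1B | 6r 2w}
  1. MEM→r6 ⇒ go  {1A/0Mu/0Ld/1B | 5r 1w}
  2. MUL→r8 ⇒ no(FU)  {1A/0Mu/0Ld/1B | 5r 1w}
  3. BR ⇒ go  {1A/0Mu/0Ld/0B | 3r 1w}
  4. ALU→r6 ⇒ no(WAW)  {1A/0Mu/0Ld/0B | 3r 1w}

issued = [0, 1, 3]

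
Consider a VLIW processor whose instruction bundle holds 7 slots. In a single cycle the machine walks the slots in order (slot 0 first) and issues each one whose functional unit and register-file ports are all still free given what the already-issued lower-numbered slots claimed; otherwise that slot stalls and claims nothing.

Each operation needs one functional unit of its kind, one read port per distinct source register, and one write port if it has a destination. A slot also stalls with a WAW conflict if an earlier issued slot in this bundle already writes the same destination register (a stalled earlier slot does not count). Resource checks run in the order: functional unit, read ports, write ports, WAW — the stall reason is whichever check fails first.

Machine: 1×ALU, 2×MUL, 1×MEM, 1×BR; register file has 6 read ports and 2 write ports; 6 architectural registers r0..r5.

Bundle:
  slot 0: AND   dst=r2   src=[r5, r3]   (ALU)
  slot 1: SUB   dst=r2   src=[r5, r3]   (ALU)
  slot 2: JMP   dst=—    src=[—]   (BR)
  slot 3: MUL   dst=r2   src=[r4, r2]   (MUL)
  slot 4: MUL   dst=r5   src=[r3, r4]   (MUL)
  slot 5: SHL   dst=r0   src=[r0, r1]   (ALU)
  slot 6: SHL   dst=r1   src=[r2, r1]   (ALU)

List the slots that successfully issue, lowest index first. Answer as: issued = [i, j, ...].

#0 ALU src=r5,r3 dispatched  <A:0 Mu:2 Ld:1 B:1 rd:4 wr:1>
#1 ALU src=r5,r3 held:FU  <A:0 Mu:2 Ld:1 B:1 rd:4 wr:1>
#2 BR src=- dispatched  <A:0 Mu:2 Ld:1 B:0 rd:4 wr:1>
#3 MUL src=r4,r2 held:WAW  <A:0 Mu:2 Ld:1 B:0 rd:4 wr:1>
#4 MUL src=r3,r4 dispatched  <A:0 Mu:1 Ld:1 B:0 rd:2 wr:0>
#5 ALU src=r0,r1 held:FU  <A:0 Mu:1 Ld:1 B:0 rd:2 wr:0>
#6 ALU src=r2,r1 held:FU  <A:0 Mu:1 Ld:1 B:0 rd:2 wr:0>

issued = [0, 2, 4]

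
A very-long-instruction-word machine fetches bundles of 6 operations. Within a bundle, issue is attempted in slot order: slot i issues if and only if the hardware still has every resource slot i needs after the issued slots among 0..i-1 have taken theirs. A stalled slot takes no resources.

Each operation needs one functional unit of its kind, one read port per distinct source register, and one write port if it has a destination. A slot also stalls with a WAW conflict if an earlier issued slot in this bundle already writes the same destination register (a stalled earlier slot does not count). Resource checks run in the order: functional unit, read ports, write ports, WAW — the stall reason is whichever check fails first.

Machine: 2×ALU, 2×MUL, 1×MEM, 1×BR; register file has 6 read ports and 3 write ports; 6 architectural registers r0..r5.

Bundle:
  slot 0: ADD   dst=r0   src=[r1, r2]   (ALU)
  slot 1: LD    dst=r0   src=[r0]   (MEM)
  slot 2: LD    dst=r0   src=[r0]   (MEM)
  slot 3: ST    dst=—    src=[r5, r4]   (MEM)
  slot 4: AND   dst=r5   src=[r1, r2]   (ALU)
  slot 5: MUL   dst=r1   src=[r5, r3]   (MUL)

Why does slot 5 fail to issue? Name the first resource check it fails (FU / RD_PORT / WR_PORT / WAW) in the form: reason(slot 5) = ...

  0. ALU→r0 ⇒ go  {1A/2Mu/1Ld/1B | 4r 2w}
  1. MEM→r0 ⇒ no(WAW)  {1A/2Mu/1Ld/1B | 4r 2w}
  2. MEM→r0 ⇒ no(WAW)  {1A/2Mu/1Ld/1B | 4r 2w}
  3. MEM ⇒ go  {1A/2Mu/0Ld/1B | 2r 2w}
  4. ALU→r5 ⇒ go  {0A/2Mu/0Ld/1B | 0r 1w}
  5. MUL→r1 ⇒ no(RD_PORT)  {0A/2Mu/0Ld/1B | 0r 1w}

reason(slot 5) = RD_PORT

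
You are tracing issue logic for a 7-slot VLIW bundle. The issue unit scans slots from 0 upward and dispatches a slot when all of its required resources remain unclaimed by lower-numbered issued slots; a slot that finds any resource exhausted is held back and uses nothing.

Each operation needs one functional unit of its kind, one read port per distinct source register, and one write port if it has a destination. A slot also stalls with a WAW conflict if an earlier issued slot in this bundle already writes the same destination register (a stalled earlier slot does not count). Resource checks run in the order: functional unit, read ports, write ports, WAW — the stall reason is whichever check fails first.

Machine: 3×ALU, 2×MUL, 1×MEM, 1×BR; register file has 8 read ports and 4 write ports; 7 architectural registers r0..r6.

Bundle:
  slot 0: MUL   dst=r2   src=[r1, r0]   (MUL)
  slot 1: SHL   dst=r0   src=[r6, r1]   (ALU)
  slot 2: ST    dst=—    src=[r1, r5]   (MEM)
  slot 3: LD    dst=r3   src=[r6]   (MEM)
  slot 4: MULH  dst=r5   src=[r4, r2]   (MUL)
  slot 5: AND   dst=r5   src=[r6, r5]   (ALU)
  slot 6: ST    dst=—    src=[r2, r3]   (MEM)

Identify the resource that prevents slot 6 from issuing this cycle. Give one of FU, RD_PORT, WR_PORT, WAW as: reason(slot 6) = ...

#0 MUL src=r1,r0 dispatched  <A:3 Mu:1 Ld:1 B:1 rd:6 wr:3>
#1 ALU src=r6,r1 dispatched  <A:2 Mu:1 Ld:1 B:1 rd:4 wr:2>
#2 MEM src=r1,r5 dispatched  <A:2 Mu:1 Ld:0 B:1 rd:2 wr:2>
#3 MEM src=r6 held:FU  <A:2 Mu:1 Ld:0 B:1 rd:2 wr:2>
#4 MUL src=r4,r2 dispatched  <A:2 Mu:0 Ld:0 B:1 rd:0 wr:1>
#5 ALU src=r6,r5 held:RD_PORT  <A:2 Mu:0 Ld:0 B:1 rd:0 wr:1>
#6 MEM src=r2,r3 held:FU  <A:2 Mu:0 Ld:0 B:1 rd:0 wr:1>

reason(slot 6) = FU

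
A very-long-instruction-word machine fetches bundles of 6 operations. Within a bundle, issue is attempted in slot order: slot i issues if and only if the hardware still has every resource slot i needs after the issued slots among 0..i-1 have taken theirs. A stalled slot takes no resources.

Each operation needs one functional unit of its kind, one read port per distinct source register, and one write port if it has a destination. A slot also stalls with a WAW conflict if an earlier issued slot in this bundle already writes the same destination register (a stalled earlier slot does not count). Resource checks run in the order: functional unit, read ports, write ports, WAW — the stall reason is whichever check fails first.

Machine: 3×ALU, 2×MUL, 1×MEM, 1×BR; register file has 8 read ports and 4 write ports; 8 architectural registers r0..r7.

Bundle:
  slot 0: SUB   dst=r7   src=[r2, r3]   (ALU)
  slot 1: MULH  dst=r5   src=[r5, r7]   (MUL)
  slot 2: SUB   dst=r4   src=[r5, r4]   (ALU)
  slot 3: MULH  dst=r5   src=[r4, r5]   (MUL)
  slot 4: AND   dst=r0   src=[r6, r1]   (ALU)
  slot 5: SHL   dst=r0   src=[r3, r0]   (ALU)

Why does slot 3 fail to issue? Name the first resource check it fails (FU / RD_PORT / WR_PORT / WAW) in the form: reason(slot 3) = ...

(0) want 1×ALU +2rd +1wr — yes → AL2|MU2|ME1|BR1|rd6|wr3
(1) want 1×MUL +2rd +1wr — yes → AL2|MU1|ME1|BR1|rd4|wr2
(2) want 1×ALU +2rd +1wr — yes → AL1|MU1|ME1|BR1|rd2|wr1
(3) want 1×MUL +2rd +1wr — WAW → AL1|MU1|ME1|BR1|rd2|wr1
(4) want 1×ALU +2rd +1wr — yes → AL0|MU1|ME1|BR1|rd0|wr0
(5) want 1×ALU +2rd +1wr — FU → AL0|MU1|ME1|BR1|rd0|wr0

reason(slot 3) = WAW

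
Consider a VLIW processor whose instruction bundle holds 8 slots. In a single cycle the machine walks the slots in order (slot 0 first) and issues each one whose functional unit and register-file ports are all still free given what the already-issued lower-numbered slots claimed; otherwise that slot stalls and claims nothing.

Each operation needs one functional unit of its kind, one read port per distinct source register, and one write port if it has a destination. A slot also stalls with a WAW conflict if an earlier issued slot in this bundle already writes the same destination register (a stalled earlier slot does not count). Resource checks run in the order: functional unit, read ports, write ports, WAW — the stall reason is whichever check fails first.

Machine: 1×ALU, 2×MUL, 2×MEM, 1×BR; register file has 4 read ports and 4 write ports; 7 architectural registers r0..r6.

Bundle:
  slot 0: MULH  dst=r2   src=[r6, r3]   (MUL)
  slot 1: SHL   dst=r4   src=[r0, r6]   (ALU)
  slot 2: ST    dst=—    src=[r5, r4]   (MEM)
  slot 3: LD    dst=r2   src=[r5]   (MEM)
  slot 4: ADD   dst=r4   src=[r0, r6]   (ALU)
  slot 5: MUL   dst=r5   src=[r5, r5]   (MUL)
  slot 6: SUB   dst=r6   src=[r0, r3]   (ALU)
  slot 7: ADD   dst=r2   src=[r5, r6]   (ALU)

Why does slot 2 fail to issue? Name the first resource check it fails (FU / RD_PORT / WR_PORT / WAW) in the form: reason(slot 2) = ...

reason(slot 2) = RD_PORT

slot 0 (MUL): ISSUE — free A1,Mu1,Ld2,B1 rp2 wp3
slot 1 (ALU): ISSUE — free A0,Mu1,Ld2,B1 rp0 wp2
slot 2 (MEM): stall RD_PORT — free A0,Mu1,Ld2,B1 rp0 wp2
slot 3 (MEM): stall RD_PORT — free A0,Mu1,Ld2,B1 rp0 wp2
slot 4 (ALU): stall FU — free A0,Mu1,Ld2,B1 rp0 wp2
slot 5 (MUL): stall RD_PORT — free A0,Mu1,Ld2,B1 rp0 wp2
slot 6 (ALU): stall FU — free A0,Mu1,Ld2,B1 rp0 wp2
slot 7 (ALU): stall FU — free A0,Mu1,Ld2,B1 rp0 wp2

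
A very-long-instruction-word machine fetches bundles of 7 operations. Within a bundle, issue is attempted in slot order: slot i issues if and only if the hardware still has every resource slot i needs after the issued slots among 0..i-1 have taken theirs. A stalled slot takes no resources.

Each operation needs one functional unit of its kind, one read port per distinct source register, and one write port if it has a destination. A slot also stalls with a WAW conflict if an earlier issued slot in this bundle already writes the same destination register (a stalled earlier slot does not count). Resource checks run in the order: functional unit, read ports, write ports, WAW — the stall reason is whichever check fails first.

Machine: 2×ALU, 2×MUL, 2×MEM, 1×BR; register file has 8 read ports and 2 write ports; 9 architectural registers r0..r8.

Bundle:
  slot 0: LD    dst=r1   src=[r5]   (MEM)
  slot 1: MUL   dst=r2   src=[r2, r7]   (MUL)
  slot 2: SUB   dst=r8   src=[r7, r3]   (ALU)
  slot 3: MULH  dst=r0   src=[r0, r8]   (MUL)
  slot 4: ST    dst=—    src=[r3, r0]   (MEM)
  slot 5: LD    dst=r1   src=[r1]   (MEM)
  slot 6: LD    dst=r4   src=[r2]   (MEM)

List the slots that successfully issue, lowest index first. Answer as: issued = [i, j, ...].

issued = [0, 1, 4]

  0. MEM→r1 ⇒ go  {2A/2Mu/1Ld/1B | 7r 1w}
  1. MUL→r2 ⇒ go  {2A/1Mu/1Ld/1B | 5r 0w}
  2. ALU→r8 ⇒ no(WR_PORT)  {2A/1Mu/1Ld/1B | 5r 0w}
  3. MUL→r0 ⇒ no(WR_PORT)  {2A/1Mu/1Ld/1B | 5r 0w}
  4. MEM ⇒ go  {2A/1Mu/0Ld/1B | 3r 0w}
  5. MEM→r1 ⇒ no(FU)  {2A/1Mu/0Ld/1B | 3r 0w}
  6. MEM→r4 ⇒ no(FU)  {2A/1Mu/0Ld/1B | 3r 0w}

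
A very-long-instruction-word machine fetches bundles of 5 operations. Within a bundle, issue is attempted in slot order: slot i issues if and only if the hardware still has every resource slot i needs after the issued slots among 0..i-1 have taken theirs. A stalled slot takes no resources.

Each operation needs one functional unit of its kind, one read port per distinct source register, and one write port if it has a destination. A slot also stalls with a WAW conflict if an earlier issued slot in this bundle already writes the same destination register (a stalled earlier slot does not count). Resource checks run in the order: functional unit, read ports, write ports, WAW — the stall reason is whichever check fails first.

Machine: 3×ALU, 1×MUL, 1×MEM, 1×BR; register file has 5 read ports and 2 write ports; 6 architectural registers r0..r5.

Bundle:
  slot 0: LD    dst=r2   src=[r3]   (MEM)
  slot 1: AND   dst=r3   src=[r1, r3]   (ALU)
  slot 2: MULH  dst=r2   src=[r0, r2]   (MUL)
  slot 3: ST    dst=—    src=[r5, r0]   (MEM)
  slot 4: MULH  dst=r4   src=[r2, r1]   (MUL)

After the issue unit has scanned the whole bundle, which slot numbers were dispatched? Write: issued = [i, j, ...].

issued = [0, 1]

slot 0 (MEM): ISSUE — free A3,Mu1,Ld0,B1 rp4 wp1
slot 1 (ALU): ISSUE — free A2,Mu1,Ld0,B1 rp2 wp0
slot 2 (MUL): stall WR_PORT — free A2,Mu1,Ld0,B1 rp2 wp0
slot 3 (MEM): stall FU — free A2,Mu1,Ld0,B1 rp2 wp0
slot 4 (MUL): stall WR_PORT — free A2,Mu1,Ld0,B1 rp2 wp0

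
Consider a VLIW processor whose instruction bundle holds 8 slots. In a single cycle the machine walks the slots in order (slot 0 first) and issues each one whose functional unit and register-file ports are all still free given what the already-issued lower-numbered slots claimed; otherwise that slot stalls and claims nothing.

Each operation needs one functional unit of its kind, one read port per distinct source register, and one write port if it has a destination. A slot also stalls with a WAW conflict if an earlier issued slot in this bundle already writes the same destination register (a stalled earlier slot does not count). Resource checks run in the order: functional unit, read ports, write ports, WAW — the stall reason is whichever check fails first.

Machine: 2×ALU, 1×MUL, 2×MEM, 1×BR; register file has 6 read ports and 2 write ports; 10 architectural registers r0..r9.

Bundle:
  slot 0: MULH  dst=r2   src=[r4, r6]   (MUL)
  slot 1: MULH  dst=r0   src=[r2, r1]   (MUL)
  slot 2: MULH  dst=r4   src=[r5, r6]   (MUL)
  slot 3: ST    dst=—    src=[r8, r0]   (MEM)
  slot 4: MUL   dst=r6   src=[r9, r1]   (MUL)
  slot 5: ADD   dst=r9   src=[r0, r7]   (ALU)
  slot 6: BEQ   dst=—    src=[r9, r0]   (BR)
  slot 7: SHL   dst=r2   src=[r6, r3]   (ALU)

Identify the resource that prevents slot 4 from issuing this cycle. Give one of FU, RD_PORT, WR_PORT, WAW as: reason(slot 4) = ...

reason(slot 4) = FU

[0] MUL needs rd=2 wr=1: ok; after: ALU=2 MUL=0 MEM=2 BR=1, R=4, W=1
[1] MUL needs rd=2 wr=1: FU; after: ALU=2 MUL=0 MEM=2 BR=1, R=4, W=1
[2] MUL needs rd=2 wr=1: FU; after: ALU=2 MUL=0 MEM=2 BR=1, R=4, W=1
[3] MEM needs rd=2 wr=0: ok; after: ALU=2 MUL=0 MEM=1 BR=1, R=2, W=1
[4] MUL needs rd=2 wr=1: FU; after: ALU=2 MUL=0 MEM=1 BR=1, R=2, W=1
[5] ALU needs rd=2 wr=1: ok; after: ALU=1 MUL=0 MEM=1 BR=1, R=0, W=0
[6] BR needs rd=2 wr=0: RD_PORT; after: ALU=1 MUL=0 MEM=1 BR=1, R=0, W=0
[7] ALU needs rd=2 wr=1: RD_PORT; after: ALU=1 MUL=0 MEM=1 BR=1, R=0, W=0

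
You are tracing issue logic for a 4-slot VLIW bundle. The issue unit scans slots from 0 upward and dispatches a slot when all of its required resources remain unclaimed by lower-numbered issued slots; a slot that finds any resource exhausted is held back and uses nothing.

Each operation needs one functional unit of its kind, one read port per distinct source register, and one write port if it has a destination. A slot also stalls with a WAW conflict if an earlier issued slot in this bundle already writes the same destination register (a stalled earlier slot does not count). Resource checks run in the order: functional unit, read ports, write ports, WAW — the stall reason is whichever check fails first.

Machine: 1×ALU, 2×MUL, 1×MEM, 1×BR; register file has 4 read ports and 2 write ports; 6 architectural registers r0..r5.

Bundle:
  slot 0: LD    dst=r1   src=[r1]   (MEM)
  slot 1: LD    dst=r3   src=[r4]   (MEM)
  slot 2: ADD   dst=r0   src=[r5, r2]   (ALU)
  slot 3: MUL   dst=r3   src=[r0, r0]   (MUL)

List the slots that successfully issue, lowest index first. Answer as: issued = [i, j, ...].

slot 0 (MEM): ISSUE — free A1,Mu2,Ld0,B1 rp3 wp1
slot 1 (MEM): stall FU — free A1,Mu2,Ld0,B1 rp3 wp1
slot 2 (ALU): ISSUE — free A0,Mu2,Ld0,B1 rp1 wp0
slot 3 (MUL): stall WR_PORT — free A0,Mu2,Ld0,B1 rp1 wp0

issued = [0, 2]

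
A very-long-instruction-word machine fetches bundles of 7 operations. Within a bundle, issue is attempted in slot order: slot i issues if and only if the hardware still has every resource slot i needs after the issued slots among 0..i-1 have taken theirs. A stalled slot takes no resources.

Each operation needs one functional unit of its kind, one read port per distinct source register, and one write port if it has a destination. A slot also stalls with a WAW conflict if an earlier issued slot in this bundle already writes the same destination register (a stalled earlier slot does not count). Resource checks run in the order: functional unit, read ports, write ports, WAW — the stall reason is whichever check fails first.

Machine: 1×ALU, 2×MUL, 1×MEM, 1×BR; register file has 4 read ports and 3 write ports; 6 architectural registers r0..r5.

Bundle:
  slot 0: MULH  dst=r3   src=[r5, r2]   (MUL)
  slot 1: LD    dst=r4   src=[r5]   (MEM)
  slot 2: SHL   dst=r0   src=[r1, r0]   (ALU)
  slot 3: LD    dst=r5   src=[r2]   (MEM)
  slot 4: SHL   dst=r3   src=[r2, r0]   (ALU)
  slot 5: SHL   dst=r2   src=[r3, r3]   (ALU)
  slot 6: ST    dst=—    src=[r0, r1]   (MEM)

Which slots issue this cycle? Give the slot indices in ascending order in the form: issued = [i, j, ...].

  0. MUL→r3 ⇒ go  {1A/1Mu/1Ld/1B | 2r 2w}
  1. MEM→r4 ⇒ go  {1A/1Mu/0Ld/1B | 1r 1w}
  2. ALU→r0 ⇒ no(RD_PORT)  {1A/1Mu/0Ld/1B | 1r 1w}
  3. MEM→r5 ⇒ no(FU)  {1A/1Mu/0Ld/1B | 1r 1w}
  4. ALU→r3 ⇒ no(RD_PORT)  {1A/1Mu/0Ld/1B | 1r 1w}
  5. ALU→r2 ⇒ go  {0A/1Mu/0Ld/1B | 0r 0w}
  6. MEM ⇒ no(FU)  {0A/1Mu/0Ld/1B | 0r 0w}

issued = [0, 1, 5]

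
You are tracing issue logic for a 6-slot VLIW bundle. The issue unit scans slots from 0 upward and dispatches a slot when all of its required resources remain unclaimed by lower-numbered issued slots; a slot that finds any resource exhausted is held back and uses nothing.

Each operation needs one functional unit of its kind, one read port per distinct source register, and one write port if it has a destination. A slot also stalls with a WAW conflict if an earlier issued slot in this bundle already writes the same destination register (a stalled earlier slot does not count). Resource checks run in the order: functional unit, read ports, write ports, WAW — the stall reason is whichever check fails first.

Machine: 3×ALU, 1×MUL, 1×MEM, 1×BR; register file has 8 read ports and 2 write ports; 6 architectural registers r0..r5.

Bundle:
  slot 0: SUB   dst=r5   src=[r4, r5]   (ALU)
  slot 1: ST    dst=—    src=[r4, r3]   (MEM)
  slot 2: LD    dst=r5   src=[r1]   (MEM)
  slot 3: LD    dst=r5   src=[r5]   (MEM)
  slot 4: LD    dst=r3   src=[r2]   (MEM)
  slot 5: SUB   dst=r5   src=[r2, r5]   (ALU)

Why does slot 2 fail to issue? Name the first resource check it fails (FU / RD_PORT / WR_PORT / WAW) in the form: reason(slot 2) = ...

reason(slot 2) = FU

#0 ALU src=r4,r5 dispatched  <A:2 Mu:1 Ld:1 B:1 rd:6 wr:1>
#1 MEM src=r4,r3 dispatched  <A:2 Mu:1 Ld:0 B:1 rd:4 wr:1>
#2 MEM src=r1 held:FU  <A:2 Mu:1 Ld:0 B:1 rd:4 wr:1>
#3 MEM src=r5 held:FU  <A:2 Mu:1 Ld:0 B:1 rd:4 wr:1>
#4 MEM src=r2 held:FU  <A:2 Mu:1 Ld:0 B:1 rd:4 wr:1>
#5 ALU src=r2,r5 held:WAW  <A:2 Mu:1 Ld:0 B:1 rd:4 wr:1>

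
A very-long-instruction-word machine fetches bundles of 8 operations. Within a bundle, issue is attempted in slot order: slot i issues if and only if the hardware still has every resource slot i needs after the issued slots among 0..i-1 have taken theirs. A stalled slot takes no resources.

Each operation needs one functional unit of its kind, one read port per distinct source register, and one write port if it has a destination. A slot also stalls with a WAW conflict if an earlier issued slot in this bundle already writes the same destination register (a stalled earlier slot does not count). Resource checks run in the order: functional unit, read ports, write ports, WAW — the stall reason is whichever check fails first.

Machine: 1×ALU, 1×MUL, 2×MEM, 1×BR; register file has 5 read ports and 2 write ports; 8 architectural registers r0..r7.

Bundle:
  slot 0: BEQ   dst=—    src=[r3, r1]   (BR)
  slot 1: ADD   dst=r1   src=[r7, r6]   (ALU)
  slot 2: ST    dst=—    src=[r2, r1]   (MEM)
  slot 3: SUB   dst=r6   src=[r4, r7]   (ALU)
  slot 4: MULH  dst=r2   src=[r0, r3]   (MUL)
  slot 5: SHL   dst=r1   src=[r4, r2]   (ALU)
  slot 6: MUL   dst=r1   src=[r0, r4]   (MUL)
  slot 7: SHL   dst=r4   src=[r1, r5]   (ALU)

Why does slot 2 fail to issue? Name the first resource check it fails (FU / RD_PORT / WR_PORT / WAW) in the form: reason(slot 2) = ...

reason(slot 2) = RD_PORT

(0) want 1×BR +2rd +0wr — yes → AL1|MU1|ME2|BR0|rd3|wr2
(1) want 1×ALU +2rd +1wr — yes → AL0|MU1|ME2|BR0|rd1|wr1
(2) want 1×MEM +2rd +0wr — RD_PORT → AL0|MU1|ME2|BR0|rd1|wr1
(3) want 1×ALU +2rd +1wr — FU → AL0|MU1|ME2|BR0|rd1|wr1
(4) want 1×MUL +2rd +1wr — RD_PORT → AL0|MU1|ME2|BR0|rd1|wr1
(5) want 1×ALU +2rd +1wr — FU → AL0|MU1|ME2|BR0|rd1|wr1
(6) want 1×MUL +2rd +1wr — RD_PORT → AL0|MU1|ME2|BR0|rd1|wr1
(7) want 1×ALU +2rd +1wr — FU → AL0|MU1|ME2|BR0|rd1|wr1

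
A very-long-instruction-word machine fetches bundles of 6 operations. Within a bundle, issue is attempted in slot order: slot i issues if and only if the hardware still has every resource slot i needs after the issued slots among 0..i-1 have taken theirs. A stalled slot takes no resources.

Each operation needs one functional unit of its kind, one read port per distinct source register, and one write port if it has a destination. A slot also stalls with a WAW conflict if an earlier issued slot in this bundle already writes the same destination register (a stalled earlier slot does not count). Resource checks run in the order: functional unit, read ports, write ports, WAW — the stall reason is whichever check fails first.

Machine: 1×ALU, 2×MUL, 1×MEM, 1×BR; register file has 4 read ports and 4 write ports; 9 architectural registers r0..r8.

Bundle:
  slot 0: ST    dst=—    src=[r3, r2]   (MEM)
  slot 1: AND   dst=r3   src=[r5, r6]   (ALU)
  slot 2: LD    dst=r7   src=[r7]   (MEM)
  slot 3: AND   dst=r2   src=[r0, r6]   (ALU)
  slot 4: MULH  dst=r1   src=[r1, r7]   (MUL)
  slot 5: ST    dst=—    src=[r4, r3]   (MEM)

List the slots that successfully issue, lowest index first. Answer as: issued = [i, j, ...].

(0) want 1×MEM +2rd +0wr — yes → AL1|MU2|ME0|BR1|rd2|wr4
(1) want 1×ALU +2rd +1wr — yes → AL0|MU2|ME0|BR1|rd0|wr3
(2) want 1×MEM +1rd +1wr — FU → AL0|MU2|ME0|BR1|rd0|wr3
(3) want 1×ALU +2rd +1wr — FU → AL0|MU2|ME0|BR1|rd0|wr3
(4) want 1×MUL +2rd +1wr — RD_PORT → AL0|MU2|ME0|BR1|rd0|wr3
(5) want 1×MEM +2rd +0wr — FU → AL0|MU2|ME0|BR1|rd0|wr3

issued = [0, 1]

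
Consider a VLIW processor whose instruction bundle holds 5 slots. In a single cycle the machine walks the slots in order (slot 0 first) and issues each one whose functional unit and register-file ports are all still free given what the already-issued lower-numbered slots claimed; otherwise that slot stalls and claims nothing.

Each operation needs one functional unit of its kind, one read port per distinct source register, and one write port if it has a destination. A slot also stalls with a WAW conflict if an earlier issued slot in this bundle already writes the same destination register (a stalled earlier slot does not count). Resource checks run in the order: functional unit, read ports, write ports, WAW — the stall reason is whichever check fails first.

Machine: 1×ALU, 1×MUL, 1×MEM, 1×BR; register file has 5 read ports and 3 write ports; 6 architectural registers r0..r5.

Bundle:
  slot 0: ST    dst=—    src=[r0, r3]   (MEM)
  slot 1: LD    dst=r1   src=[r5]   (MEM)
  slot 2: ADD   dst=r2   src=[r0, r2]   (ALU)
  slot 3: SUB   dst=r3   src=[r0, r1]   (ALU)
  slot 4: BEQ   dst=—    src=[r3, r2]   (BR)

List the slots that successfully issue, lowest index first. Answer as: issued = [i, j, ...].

issued = [0, 2]

#0 MEM src=r0,r3 dispatched  <A:1 Mu:1 Ld:0 B:1 rd:3 wr:3>
#1 MEM src=r5 held:FU  <A:1 Mu:1 Ld:0 B:1 rd:3 wr:3>
#2 ALU src=r0,r2 dispatched  <A:0 Mu:1 Ld:0 B:1 rd:1 wr:2>
#3 ALU src=r0,r1 held:FU  <A:0 Mu:1 Ld:0 B:1 rd:1 wr:2>
#4 BR src=r3,r2 held:RD_PORT  <A:0 Mu:1 Ld:0 B:1 rd:1 wr:2>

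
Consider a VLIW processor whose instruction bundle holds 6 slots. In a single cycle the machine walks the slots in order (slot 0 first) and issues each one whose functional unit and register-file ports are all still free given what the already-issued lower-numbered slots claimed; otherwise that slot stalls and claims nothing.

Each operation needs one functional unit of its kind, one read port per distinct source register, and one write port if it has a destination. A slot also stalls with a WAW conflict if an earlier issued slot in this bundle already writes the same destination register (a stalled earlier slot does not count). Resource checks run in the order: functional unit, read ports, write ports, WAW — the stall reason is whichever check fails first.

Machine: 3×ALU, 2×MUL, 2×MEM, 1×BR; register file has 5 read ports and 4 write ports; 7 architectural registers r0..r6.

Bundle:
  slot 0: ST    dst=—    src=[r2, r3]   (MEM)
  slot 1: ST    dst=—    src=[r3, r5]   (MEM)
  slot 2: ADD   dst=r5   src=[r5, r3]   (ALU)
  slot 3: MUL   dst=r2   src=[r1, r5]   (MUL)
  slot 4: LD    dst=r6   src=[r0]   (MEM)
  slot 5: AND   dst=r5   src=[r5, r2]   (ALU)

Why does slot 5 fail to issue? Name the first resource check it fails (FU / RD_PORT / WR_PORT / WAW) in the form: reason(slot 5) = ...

reason(slot 5) = RD_PORT

slot 0 (MEM): ISSUE — free A3,Mu2,Ld1,B1 rp3 wp4
slot 1 (MEM): ISSUE — free A3,Mu2,Ld0,B1 rp1 wp4
slot 2 (ALU): stall RD_PORT — free A3,Mu2,Ld0,B1 rp1 wp4
slot 3 (MUL): stall RD_PORT — free A3,Mu2,Ld0,B1 rp1 wp4
slot 4 (MEM): stall FU — free A3,Mu2,Ld0,B1 rp1 wp4
slot 5 (ALU): stall RD_PORT — free A3,Mu2,Ld0,B1 rp1 wp4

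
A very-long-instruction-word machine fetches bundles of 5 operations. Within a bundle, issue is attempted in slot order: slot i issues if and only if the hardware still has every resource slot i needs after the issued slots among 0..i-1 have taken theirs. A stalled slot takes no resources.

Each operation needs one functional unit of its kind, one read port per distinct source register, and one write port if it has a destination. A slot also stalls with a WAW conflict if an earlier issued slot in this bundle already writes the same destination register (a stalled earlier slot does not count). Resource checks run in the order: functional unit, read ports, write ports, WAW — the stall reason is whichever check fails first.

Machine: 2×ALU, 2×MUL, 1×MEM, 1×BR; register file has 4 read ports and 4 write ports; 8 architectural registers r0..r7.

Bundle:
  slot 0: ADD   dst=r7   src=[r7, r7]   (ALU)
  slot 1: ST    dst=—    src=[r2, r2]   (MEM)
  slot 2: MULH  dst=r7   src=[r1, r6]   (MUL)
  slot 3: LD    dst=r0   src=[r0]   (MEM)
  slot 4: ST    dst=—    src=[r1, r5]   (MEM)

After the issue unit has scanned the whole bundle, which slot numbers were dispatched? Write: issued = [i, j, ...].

[0] ALU needs rd=1 wr=1: ok; after: ALU=1 MUL=2 MEM=1 BR=1, R=3, W=3
[1] MEM needs rd=1 wr=0: ok; after: ALU=1 MUL=2 MEM=0 BR=1, R=2, W=3
[2] MUL needs rd=2 wr=1: WAW; after: ALU=1 MUL=2 MEM=0 BR=1, R=2, W=3
[3] MEM needs rd=1 wr=1: FU; after: ALU=1 MUL=2 MEM=0 BR=1, R=2, W=3
[4] MEM needs rd=2 wr=0: FU; after: ALU=1 MUL=2 MEM=0 BR=1, R=2, W=3

issued = [0, 1]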